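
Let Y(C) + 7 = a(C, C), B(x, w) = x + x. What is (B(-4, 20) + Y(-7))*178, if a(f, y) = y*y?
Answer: 6052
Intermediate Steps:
B(x, w) = 2*x
a(f, y) = y²
Y(C) = -7 + C²
(B(-4, 20) + Y(-7))*178 = (2*(-4) + (-7 + (-7)²))*178 = (-8 + (-7 + 49))*178 = (-8 + 42)*178 = 34*178 = 6052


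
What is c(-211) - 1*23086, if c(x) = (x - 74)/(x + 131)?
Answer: -369319/16 ≈ -23082.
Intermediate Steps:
c(x) = (-74 + x)/(131 + x)
c(-211) - 1*23086 = (-74 - 211)/(131 - 211) - 1*23086 = -285/(-80) - 23086 = -1/80*(-285) - 23086 = 57/16 - 23086 = -369319/16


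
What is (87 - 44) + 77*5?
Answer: 428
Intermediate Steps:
(87 - 44) + 77*5 = 43 + 385 = 428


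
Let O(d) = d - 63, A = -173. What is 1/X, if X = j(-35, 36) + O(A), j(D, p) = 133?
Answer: -1/103 ≈ -0.0097087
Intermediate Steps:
O(d) = -63 + d
X = -103 (X = 133 + (-63 - 173) = 133 - 236 = -103)
1/X = 1/(-103) = -1/103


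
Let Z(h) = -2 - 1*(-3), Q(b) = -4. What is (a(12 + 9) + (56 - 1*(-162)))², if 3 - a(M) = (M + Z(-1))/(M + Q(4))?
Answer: 13950225/289 ≈ 48271.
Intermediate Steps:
Z(h) = 1 (Z(h) = -2 + 3 = 1)
a(M) = 3 - (1 + M)/(-4 + M) (a(M) = 3 - (M + 1)/(M - 4) = 3 - (1 + M)/(-4 + M))
(a(12 + 9) + (56 - 1*(-162)))² = ((-13 + 2*(12 + 9))/(-4 + (12 + 9)) + (56 - 1*(-162)))² = ((-13 + 2*21)/(-4 + 21) + (56 + 162))² = ((-13 + 42)/17 + 218)² = ((1/17)*29 + 218)² = (29/17 + 218)² = (3735/17)² = 13950225/289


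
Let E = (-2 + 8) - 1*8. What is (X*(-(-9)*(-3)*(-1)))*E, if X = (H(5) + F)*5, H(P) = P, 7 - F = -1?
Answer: -3510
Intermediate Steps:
F = 8 (F = 7 - 1*(-1) = 7 + 1 = 8)
E = -2 (E = 6 - 8 = -2)
X = 65 (X = (5 + 8)*5 = 13*5 = 65)
(X*(-(-9)*(-3)*(-1)))*E = (65*(-(-9)*(-3)*(-1)))*(-2) = (65*(-3*9*(-1)))*(-2) = (65*(-27*(-1)))*(-2) = (65*27)*(-2) = 1755*(-2) = -3510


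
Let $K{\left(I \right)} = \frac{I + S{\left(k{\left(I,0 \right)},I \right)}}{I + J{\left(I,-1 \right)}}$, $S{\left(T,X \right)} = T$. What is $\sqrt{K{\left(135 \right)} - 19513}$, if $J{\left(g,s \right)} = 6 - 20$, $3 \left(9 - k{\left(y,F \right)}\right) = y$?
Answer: $\frac{i \sqrt{2360974}}{11} \approx 139.69 i$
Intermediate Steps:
$k{\left(y,F \right)} = 9 - \frac{y}{3}$
$J{\left(g,s \right)} = -14$ ($J{\left(g,s \right)} = 6 - 20 = -14$)
$K{\left(I \right)} = \frac{9 + \frac{2 I}{3}}{-14 + I}$ ($K{\left(I \right)} = \frac{I - \left(-9 + \frac{I}{3}\right)}{I - 14} = \frac{9 + \frac{2 I}{3}}{-14 + I}$)
$\sqrt{K{\left(135 \right)} - 19513} = \sqrt{\frac{27 + 2 \cdot 135}{3 \left(-14 + 135\right)} - 19513} = \sqrt{\frac{27 + 270}{3 \cdot 121} - 19513} = \sqrt{\frac{1}{3} \cdot \frac{1}{121} \cdot 297 - 19513} = \sqrt{\frac{9}{11} - 19513} = \sqrt{- \frac{214634}{11}} = \frac{i \sqrt{2360974}}{11}$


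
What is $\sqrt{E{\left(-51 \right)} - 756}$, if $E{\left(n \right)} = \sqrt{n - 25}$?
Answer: $\sqrt{-756 + 2 i \sqrt{19}} \approx 0.1585 + 27.496 i$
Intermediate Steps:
$E{\left(n \right)} = \sqrt{-25 + n}$
$\sqrt{E{\left(-51 \right)} - 756} = \sqrt{\sqrt{-25 - 51} - 756} = \sqrt{\sqrt{-76} - 756} = \sqrt{2 i \sqrt{19} - 756} = \sqrt{-756 + 2 i \sqrt{19}}$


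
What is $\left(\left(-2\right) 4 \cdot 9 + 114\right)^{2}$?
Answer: $1764$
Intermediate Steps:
$\left(\left(-2\right) 4 \cdot 9 + 114\right)^{2} = \left(\left(-8\right) 9 + 114\right)^{2} = \left(-72 + 114\right)^{2} = 42^{2} = 1764$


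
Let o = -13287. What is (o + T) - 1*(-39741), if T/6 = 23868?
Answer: 169662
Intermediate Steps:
T = 143208 (T = 6*23868 = 143208)
(o + T) - 1*(-39741) = (-13287 + 143208) - 1*(-39741) = 129921 + 39741 = 169662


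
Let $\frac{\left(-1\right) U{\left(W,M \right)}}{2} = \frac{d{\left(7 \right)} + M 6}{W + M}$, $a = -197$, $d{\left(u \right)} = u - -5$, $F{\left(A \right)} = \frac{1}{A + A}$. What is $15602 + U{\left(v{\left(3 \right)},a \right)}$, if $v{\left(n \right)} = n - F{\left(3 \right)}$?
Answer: $\frac{3632458}{233} \approx 15590.0$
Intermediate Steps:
$F{\left(A \right)} = \frac{1}{2 A}$
$d{\left(u \right)} = 5 + u$ ($d{\left(u \right)} = u + 5 = 5 + u$)
$v{\left(n \right)} = - \frac{1}{6} + n$ ($v{\left(n \right)} = n - \frac{1}{2 \cdot 3} = n - \frac{1}{2} \cdot \frac{1}{3} = n - \frac{1}{6} = - \frac{1}{6} + n$)
$U{\left(W,M \right)} = - \frac{2 \left(12 + 6 M\right)}{M + W}$ ($U{\left(W,M \right)} = - 2 \frac{\left(5 + 7\right) + M 6}{W + M} = - 2 \frac{12 + 6 M}{M + W} = - \frac{2 \left(12 + 6 M\right)}{M + W}$)
$15602 + U{\left(v{\left(3 \right)},a \right)} = 15602 + \frac{12 \left(-2 - -197\right)}{-197 + \left(- \frac{1}{6} + 3\right)} = 15602 + \frac{12 \left(-2 + 197\right)}{-197 + \frac{17}{6}} = 15602 + 12 \frac{1}{- \frac{1165}{6}} \cdot 195 = 15602 + 12 \left(- \frac{6}{1165}\right) 195 = 15602 - \frac{2808}{233} = \frac{3632458}{233}$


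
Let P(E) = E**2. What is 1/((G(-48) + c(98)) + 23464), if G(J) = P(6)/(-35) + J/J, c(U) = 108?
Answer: 35/825019 ≈ 4.2423e-5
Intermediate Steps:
G(J) = -1/35 (G(J) = 6**2/(-35) + J/J = 36*(-1/35) + 1 = -36/35 + 1 = -1/35)
1/((G(-48) + c(98)) + 23464) = 1/((-1/35 + 108) + 23464) = 1/(3779/35 + 23464) = 1/(825019/35) = 35/825019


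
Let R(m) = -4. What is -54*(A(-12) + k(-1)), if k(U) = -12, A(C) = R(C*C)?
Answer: 864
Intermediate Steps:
A(C) = -4
-54*(A(-12) + k(-1)) = -54*(-4 - 12) = -54*(-16) = 864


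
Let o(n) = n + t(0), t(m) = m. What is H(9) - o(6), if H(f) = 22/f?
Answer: -32/9 ≈ -3.5556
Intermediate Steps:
o(n) = n (o(n) = n + 0 = n)
H(9) - o(6) = 22/9 - 1*6 = 22*(1/9) - 6 = 22/9 - 6 = -32/9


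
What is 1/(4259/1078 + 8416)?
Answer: 1078/9076707 ≈ 0.00011877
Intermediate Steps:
1/(4259/1078 + 8416) = 1/(9076707/1078) = 1078/9076707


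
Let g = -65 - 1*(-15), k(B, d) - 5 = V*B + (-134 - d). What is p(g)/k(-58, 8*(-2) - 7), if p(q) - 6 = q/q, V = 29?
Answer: -7/1788 ≈ -0.0039150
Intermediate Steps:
k(B, d) = -129 - d + 29*B (k(B, d) = 5 + (29*B + (-134 - d)) = 5 + (-134 - d + 29*B) = -129 - d + 29*B)
g = -50 (g = -65 + 15 = -50)
p(q) = 7 (p(q) = 6 + q/q = 6 + 1 = 7)
p(g)/k(-58, 8*(-2) - 7) = 7/(-129 - (8*(-2) - 7) + 29*(-58)) = 7/(-129 - (-16 - 7) - 1682) = 7/(-129 - 1*(-23) - 1682) = 7/(-129 + 23 - 1682) = 7/(-1788) = 7*(-1/1788) = -7/1788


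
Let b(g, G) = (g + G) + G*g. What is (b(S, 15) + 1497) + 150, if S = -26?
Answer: 1246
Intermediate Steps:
b(g, G) = G + g + G*g (b(g, G) = (G + g) + G*g = G + g + G*g)
(b(S, 15) + 1497) + 150 = ((15 - 26 + 15*(-26)) + 1497) + 150 = ((15 - 26 - 390) + 1497) + 150 = (-401 + 1497) + 150 = 1096 + 150 = 1246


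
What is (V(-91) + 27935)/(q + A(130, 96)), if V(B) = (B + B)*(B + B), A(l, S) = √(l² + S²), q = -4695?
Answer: -286672005/22016909 - 122118*√6529/22016909 ≈ -13.469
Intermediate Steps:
A(l, S) = √(S² + l²)
V(B) = 4*B² (V(B) = (2*B)*(2*B) = 4*B²)
(V(-91) + 27935)/(q + A(130, 96)) = (4*(-91)² + 27935)/(-4695 + √(96² + 130²)) = (4*8281 + 27935)/(-4695 + √(9216 + 16900)) = (33124 + 27935)/(-4695 + √26116) = 61059/(-4695 + 2*√6529)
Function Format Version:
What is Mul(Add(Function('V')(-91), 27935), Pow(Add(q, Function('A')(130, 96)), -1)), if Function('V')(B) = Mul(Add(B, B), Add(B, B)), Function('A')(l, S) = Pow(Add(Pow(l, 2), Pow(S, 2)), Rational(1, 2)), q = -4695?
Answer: Add(Rational(-286672005, 22016909), Mul(Rational(-122118, 22016909), Pow(6529, Rational(1, 2)))) ≈ -13.469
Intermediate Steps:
Function('A')(l, S) = Pow(Add(Pow(S, 2), Pow(l, 2)), Rational(1, 2))
Function('V')(B) = Mul(4, Pow(B, 2)) (Function('V')(B) = Mul(Mul(2, B), Mul(2, B)) = Mul(4, Pow(B, 2)))
Mul(Add(Function('V')(-91), 27935), Pow(Add(q, Function('A')(130, 96)), -1)) = Mul(Add(Mul(4, Pow(-91, 2)), 27935), Pow(Add(-4695, Pow(Add(Pow(96, 2), Pow(130, 2)), Rational(1, 2))), -1)) = Mul(Add(Mul(4, 8281), 27935), Pow(Add(-4695, Pow(Add(9216, 16900), Rational(1, 2))), -1)) = Mul(Add(33124, 27935), Pow(Add(-4695, Pow(26116, Rational(1, 2))), -1)) = Mul(61059, Pow(Add(-4695, Mul(2, Pow(6529, Rational(1, 2)))), -1))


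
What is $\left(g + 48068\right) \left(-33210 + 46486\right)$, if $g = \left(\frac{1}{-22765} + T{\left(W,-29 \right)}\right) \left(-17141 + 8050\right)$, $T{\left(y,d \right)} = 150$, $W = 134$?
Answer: $- \frac{397605780185364}{22765} \approx -1.7466 \cdot 10^{10}$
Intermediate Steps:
$g = - \frac{31043483159}{22765}$ ($g = \left(\frac{1}{-22765} + 150\right) \left(-17141 + 8050\right) = \left(- \frac{1}{22765} + 150\right) \left(-9091\right) = \frac{3414749}{22765} \left(-9091\right) = - \frac{31043483159}{22765} \approx -1.3637 \cdot 10^{6}$)
$\left(g + 48068\right) \left(-33210 + 46486\right) = \left(- \frac{31043483159}{22765} + 48068\right) \left(-33210 + 46486\right) = \left(- \frac{29949215139}{22765}\right) 13276 = - \frac{397605780185364}{22765}$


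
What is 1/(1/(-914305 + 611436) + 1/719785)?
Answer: -218000563165/416916 ≈ -5.2289e+5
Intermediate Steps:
1/(1/(-914305 + 611436) + 1/719785) = 1/(1/(-302869) + 1/719785) = 1/(-1/302869 + 1/719785) = 1/(-416916/218000563165) = -218000563165/416916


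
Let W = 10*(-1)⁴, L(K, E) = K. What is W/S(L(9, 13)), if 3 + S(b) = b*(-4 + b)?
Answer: 5/21 ≈ 0.23810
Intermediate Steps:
W = 10 (W = 10*1 = 10)
S(b) = -3 + b*(-4 + b)
W/S(L(9, 13)) = 10/(-3 + 9² - 4*9) = 10/(-3 + 81 - 36) = 10/42 = 10*(1/42) = 5/21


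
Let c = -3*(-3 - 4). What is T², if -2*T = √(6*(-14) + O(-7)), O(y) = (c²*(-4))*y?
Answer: 3066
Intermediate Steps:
c = 21 (c = -3*(-7) = 21)
O(y) = -1764*y (O(y) = (21²*(-4))*y = (441*(-4))*y = -1764*y)
T = -√3066 (T = -√(6*(-14) - 1764*(-7))/2 = -√(-84 + 12348)/2 = -√3066 ≈ -55.371)
T² = (-√3066)² = 3066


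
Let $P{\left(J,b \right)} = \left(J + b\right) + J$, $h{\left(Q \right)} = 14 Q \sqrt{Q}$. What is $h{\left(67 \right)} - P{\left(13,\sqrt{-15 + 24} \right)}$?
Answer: $-29 + 938 \sqrt{67} \approx 7648.9$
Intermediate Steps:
$h{\left(Q \right)} = 14 Q^{\frac{3}{2}}$
$P{\left(J,b \right)} = b + 2 J$
$h{\left(67 \right)} - P{\left(13,\sqrt{-15 + 24} \right)} = 14 \cdot 67^{\frac{3}{2}} - \left(\sqrt{-15 + 24} + 2 \cdot 13\right) = 14 \cdot 67 \sqrt{67} - \left(\sqrt{9} + 26\right) = 938 \sqrt{67} - \left(3 + 26\right) = 938 \sqrt{67} - 29 = -29 + 938 \sqrt{67}$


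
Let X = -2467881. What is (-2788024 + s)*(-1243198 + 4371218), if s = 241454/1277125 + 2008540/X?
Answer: -5497354491687757295223704/630358504425 ≈ -8.7210e+12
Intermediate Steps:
s = -1969276908526/3151792522125 (s = 241454/1277125 + 2008540/(-2467881) = 241454*(1/1277125) + 2008540*(-1/2467881) = 241454/1277125 - 2008540/2467881 = -1969276908526/3151792522125 ≈ -0.62481)
(-2788024 + s)*(-1243198 + 4371218) = (-2788024 - 1969276908526/3151792522125)*(-1243198 + 4371218) = -8787275163981939526/3151792522125*3128020 = -5497354491687757295223704/630358504425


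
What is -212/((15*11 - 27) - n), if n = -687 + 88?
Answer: -212/737 ≈ -0.28765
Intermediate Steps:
n = -599
-212/((15*11 - 27) - n) = -212/((15*11 - 27) - 1*(-599)) = -212/((165 - 27) + 599) = -212/(138 + 599) = -212/737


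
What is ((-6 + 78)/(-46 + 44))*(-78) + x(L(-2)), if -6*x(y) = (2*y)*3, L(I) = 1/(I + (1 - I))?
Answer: 2807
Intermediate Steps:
L(I) = 1 (L(I) = 1/1 = 1)
x(y) = -y (x(y) = -2*y*3/6 = -y)
((-6 + 78)/(-46 + 44))*(-78) + x(L(-2)) = ((-6 + 78)/(-46 + 44))*(-78) - 1*1 = (72/(-2))*(-78) - 1 = (72*(-½))*(-78) - 1 = -36*(-78) - 1 = 2808 - 1 = 2807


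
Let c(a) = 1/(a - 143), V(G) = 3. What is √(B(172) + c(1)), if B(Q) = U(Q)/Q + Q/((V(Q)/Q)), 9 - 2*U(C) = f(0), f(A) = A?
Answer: √13235872709406/36636 ≈ 99.304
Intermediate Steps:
U(C) = 9/2 (U(C) = 9/2 - ½*0 = 9/2 + 0 = 9/2)
c(a) = 1/(-143 + a)
B(Q) = Q²/3 + 9/(2*Q) (B(Q) = 9/(2*Q) + Q/((3/Q)) = 9/(2*Q) + Q*(Q/3) = 9/(2*Q) + Q²/3 = Q²/3 + 9/(2*Q))
√(B(172) + c(1)) = √((⅙)*(27 + 2*172³)/172 + 1/(-143 + 1)) = √((⅙)*(1/172)*(27 + 2*5088448) + 1/(-142)) = √((⅙)*(1/172)*(27 + 10176896) - 1/142) = √((⅙)*(1/172)*10176923 - 1/142) = √(10176923/1032 - 1/142) = √(722561017/73272) = √13235872709406/36636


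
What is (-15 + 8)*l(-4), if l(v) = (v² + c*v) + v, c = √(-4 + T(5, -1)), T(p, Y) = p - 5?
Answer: -84 + 56*I ≈ -84.0 + 56.0*I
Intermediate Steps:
T(p, Y) = -5 + p
c = 2*I (c = √(-4 + (-5 + 5)) = √(-4 + 0) = √(-4) = 2*I ≈ 2.0*I)
l(v) = v + v² + 2*I*v (l(v) = (v² + (2*I)*v) + v = (v² + 2*I*v) + v = v + v² + 2*I*v)
(-15 + 8)*l(-4) = (-15 + 8)*(-4*(1 - 4 + 2*I)) = -(-28)*(-3 + 2*I) = -7*(12 - 8*I) = -84 + 56*I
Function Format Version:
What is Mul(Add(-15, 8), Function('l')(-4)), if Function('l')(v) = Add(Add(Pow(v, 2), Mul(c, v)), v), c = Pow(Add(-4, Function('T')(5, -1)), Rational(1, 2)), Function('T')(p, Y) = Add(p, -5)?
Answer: Add(-84, Mul(56, I)) ≈ Add(-84.000, Mul(56.000, I))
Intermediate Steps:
Function('T')(p, Y) = Add(-5, p)
c = Mul(2, I) (c = Pow(Add(-4, Add(-5, 5)), Rational(1, 2)) = Pow(Add(-4, 0), Rational(1, 2)) = Pow(-4, Rational(1, 2)) = Mul(2, I) ≈ Mul(2.0000, I))
Function('l')(v) = Add(v, Pow(v, 2), Mul(2, I, v)) (Function('l')(v) = Add(Add(Pow(v, 2), Mul(Mul(2, I), v)), v) = Add(Add(Pow(v, 2), Mul(2, I, v)), v) = Add(v, Pow(v, 2), Mul(2, I, v)))
Mul(Add(-15, 8), Function('l')(-4)) = Mul(Add(-15, 8), Mul(-4, Add(1, -4, Mul(2, I)))) = Mul(-7, Mul(-4, Add(-3, Mul(2, I)))) = Mul(-7, Add(12, Mul(-8, I))) = Add(-84, Mul(56, I))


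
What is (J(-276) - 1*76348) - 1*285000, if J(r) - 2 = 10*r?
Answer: -364106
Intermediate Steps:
J(r) = 2 + 10*r
(J(-276) - 1*76348) - 1*285000 = ((2 + 10*(-276)) - 1*76348) - 1*285000 = ((2 - 2760) - 76348) - 285000 = (-2758 - 76348) - 285000 = -79106 - 285000 = -364106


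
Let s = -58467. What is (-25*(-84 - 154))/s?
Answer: -5950/58467 ≈ -0.10177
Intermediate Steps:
(-25*(-84 - 154))/s = -25*(-84 - 154)/(-58467) = -25*(-238)*(-1/58467) = 5950*(-1/58467) = -5950/58467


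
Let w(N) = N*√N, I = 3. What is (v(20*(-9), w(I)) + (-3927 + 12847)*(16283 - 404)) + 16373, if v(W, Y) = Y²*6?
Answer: 141657215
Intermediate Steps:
w(N) = N^(3/2)
v(W, Y) = 6*Y²
(v(20*(-9), w(I)) + (-3927 + 12847)*(16283 - 404)) + 16373 = (6*(3^(3/2))² + (-3927 + 12847)*(16283 - 404)) + 16373 = (6*(3*√3)² + 8920*15879) + 16373 = (6*27 + 141640680) + 16373 = (162 + 141640680) + 16373 = 141640842 + 16373 = 141657215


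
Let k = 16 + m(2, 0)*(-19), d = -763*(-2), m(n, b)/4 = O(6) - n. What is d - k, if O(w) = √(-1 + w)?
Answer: 1358 + 76*√5 ≈ 1527.9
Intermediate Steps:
m(n, b) = -4*n + 4*√5 (m(n, b) = 4*(√(-1 + 6) - n) = 4*(√5 - n) = -4*n + 4*√5)
d = 1526
k = 168 - 76*√5 (k = 16 + (-4*2 + 4*√5)*(-19) = 16 + (-8 + 4*√5)*(-19) = 16 + (152 - 76*√5) = 168 - 76*√5 ≈ -1.9412)
d - k = 1526 - (168 - 76*√5) = 1526 + (-168 + 76*√5) = 1358 + 76*√5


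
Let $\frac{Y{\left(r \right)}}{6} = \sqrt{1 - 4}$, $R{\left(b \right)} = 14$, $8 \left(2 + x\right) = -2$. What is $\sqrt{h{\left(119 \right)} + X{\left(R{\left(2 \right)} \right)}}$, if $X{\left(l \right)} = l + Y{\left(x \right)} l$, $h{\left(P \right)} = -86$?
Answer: $2 \sqrt{-18 + 21 i \sqrt{3}} \approx 6.7206 + 10.824 i$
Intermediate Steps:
$x = - \frac{9}{4}$ ($x = -2 + \frac{1}{8} \left(-2\right) = -2 - \frac{1}{4} = - \frac{9}{4} \approx -2.25$)
$Y{\left(r \right)} = 6 i \sqrt{3}$ ($Y{\left(r \right)} = 6 \sqrt{1 - 4} = 6 \sqrt{-3} = 6 i \sqrt{3}$)
$X{\left(l \right)} = l + 6 i l \sqrt{3}$ ($X{\left(l \right)} = l + 6 i \sqrt{3} l = l + 6 i l \sqrt{3}$)
$\sqrt{h{\left(119 \right)} + X{\left(R{\left(2 \right)} \right)}} = \sqrt{-86 + 14 \left(1 + 6 i \sqrt{3}\right)} = \sqrt{-86 + \left(14 + 84 i \sqrt{3}\right)} = \sqrt{-72 + 84 i \sqrt{3}}$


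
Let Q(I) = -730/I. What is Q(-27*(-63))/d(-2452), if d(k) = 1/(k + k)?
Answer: 3579920/1701 ≈ 2104.6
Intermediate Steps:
d(k) = 1/(2*k)
Q(-27*(-63))/d(-2452) = (-730/((-27*(-63))))/(((½)/(-2452))) = (-730/1701)/(((½)*(-1/2452))) = (-730*1/1701)/(-1/4904) = -730/1701*(-4904) = 3579920/1701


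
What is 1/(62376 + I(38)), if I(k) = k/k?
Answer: 1/62377 ≈ 1.6032e-5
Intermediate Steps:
I(k) = 1
1/(62376 + I(38)) = 1/(62376 + 1) = 1/62377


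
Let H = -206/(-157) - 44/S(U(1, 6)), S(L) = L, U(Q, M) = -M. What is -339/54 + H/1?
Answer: 6691/2826 ≈ 2.3677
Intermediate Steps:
H = 4072/471 (H = -206/(-157) - 44/((-1*6)) = -206*(-1/157) - 44/(-6) = 206/157 - 44*(-1/6) = 206/157 + 22/3 = 4072/471 ≈ 8.6454)
-339/54 + H/1 = -339/54 + (4072/471)/1 = -339*1/54 + (4072/471)*1 = -113/18 + 4072/471 = 6691/2826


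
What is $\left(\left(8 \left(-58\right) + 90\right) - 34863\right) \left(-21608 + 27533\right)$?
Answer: $-208779225$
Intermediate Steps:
$\left(\left(8 \left(-58\right) + 90\right) - 34863\right) \left(-21608 + 27533\right) = \left(\left(-464 + 90\right) - 34863\right) 5925 = \left(-374 - 34863\right) 5925 = \left(-35237\right) 5925 = -208779225$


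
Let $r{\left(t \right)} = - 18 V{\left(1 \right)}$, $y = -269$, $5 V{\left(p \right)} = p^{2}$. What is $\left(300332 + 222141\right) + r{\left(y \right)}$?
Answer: $\frac{2612347}{5} \approx 5.2247 \cdot 10^{5}$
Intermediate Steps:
$V{\left(p \right)} = \frac{p^{2}}{5}$
$r{\left(t \right)} = - \frac{18}{5}$ ($r{\left(t \right)} = - 18 \frac{1^{2}}{5} = - 18 \cdot \frac{1}{5} \cdot 1 = \left(-18\right) \frac{1}{5} = - \frac{18}{5}$)
$\left(300332 + 222141\right) + r{\left(y \right)} = \left(300332 + 222141\right) - \frac{18}{5} = 522473 - \frac{18}{5} = \frac{2612347}{5}$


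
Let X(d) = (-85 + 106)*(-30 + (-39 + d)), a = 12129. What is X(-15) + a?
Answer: 10365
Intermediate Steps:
X(d) = -1449 + 21*d (X(d) = 21*(-69 + d) = -1449 + 21*d)
X(-15) + a = (-1449 + 21*(-15)) + 12129 = (-1449 - 315) + 12129 = -1764 + 12129 = 10365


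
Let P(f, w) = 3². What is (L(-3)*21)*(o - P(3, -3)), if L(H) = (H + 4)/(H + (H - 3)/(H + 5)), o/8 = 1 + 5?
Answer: -273/2 ≈ -136.50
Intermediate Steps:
o = 48 (o = 8*(1 + 5) = 8*6 = 48)
P(f, w) = 9
L(H) = (4 + H)/(H + (-3 + H)/(5 + H))
(L(-3)*21)*(o - P(3, -3)) = (((20 + (-3)² + 9*(-3))/(-3 + (-3)² + 6*(-3)))*21)*(48 - 1*9) = (((20 + 9 - 27)/(-3 + 9 - 18))*21)*(48 - 9) = ((2/(-12))*21)*39 = (-1/12*2*21)*39 = -⅙*21*39 = -7/2*39 = -273/2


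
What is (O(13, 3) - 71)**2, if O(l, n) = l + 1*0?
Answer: 3364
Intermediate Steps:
O(l, n) = l (O(l, n) = l + 0 = l)
(O(13, 3) - 71)**2 = (13 - 71)**2 = (-58)**2 = 3364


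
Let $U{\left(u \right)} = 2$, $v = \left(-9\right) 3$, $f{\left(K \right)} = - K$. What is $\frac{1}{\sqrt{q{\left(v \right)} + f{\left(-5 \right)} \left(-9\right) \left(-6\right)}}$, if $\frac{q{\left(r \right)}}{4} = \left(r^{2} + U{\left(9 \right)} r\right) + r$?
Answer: $\frac{\sqrt{318}}{954} \approx 0.018692$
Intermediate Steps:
$v = -27$
$q{\left(r \right)} = 4 r^{2} + 12 r$ ($q{\left(r \right)} = 4 \left(\left(r^{2} + 2 r\right) + r\right) = 4 \left(r^{2} + 3 r\right) = 4 r^{2} + 12 r$)
$\frac{1}{\sqrt{q{\left(v \right)} + f{\left(-5 \right)} \left(-9\right) \left(-6\right)}} = \frac{1}{\sqrt{4 \left(-27\right) \left(3 - 27\right) + \left(-1\right) \left(-5\right) \left(-9\right) \left(-6\right)}} = \frac{1}{\sqrt{4 \left(-27\right) \left(-24\right) + 5 \left(-9\right) \left(-6\right)}} = \frac{1}{\sqrt{2592 - -270}} = \frac{1}{\sqrt{2592 + 270}} = \frac{1}{\sqrt{2862}} = \frac{1}{3 \sqrt{318}} = \frac{\sqrt{318}}{954}$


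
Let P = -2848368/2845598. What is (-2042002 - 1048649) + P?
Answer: -4397376576333/1422799 ≈ -3.0907e+6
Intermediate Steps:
P = -1424184/1422799 (P = -2848368*1/2845598 = -1424184/1422799 ≈ -1.0010)
(-2042002 - 1048649) + P = (-2042002 - 1048649) - 1424184/1422799 = -3090651 - 1424184/1422799 = -4397376576333/1422799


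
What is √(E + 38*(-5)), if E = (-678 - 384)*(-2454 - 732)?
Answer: √3383342 ≈ 1839.4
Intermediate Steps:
E = 3383532 (E = -1062*(-3186) = 3383532)
√(E + 38*(-5)) = √(3383532 + 38*(-5)) = √(3383532 - 190) = √3383342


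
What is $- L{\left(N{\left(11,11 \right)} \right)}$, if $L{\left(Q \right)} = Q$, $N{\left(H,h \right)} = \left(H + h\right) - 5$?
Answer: $-17$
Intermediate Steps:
$N{\left(H,h \right)} = -5 + H + h$
$- L{\left(N{\left(11,11 \right)} \right)} = - (-5 + 11 + 11) = \left(-1\right) 17 = -17$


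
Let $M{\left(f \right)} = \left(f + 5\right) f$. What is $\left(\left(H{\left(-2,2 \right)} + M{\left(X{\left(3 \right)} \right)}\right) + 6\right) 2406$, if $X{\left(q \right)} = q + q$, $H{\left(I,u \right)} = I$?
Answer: $168420$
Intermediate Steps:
$X{\left(q \right)} = 2 q$
$M{\left(f \right)} = f \left(5 + f\right)$ ($M{\left(f \right)} = \left(5 + f\right) f = f \left(5 + f\right)$)
$\left(\left(H{\left(-2,2 \right)} + M{\left(X{\left(3 \right)} \right)}\right) + 6\right) 2406 = \left(\left(-2 + 2 \cdot 3 \left(5 + 2 \cdot 3\right)\right) + 6\right) 2406 = \left(\left(-2 + 6 \left(5 + 6\right)\right) + 6\right) 2406 = \left(\left(-2 + 6 \cdot 11\right) + 6\right) 2406 = \left(\left(-2 + 66\right) + 6\right) 2406 = \left(64 + 6\right) 2406 = 70 \cdot 2406 = 168420$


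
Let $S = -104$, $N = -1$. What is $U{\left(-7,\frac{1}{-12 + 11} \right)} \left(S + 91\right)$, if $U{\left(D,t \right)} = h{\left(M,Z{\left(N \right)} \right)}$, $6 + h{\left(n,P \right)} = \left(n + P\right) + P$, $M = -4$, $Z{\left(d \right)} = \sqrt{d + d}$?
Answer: $130 - 26 i \sqrt{2} \approx 130.0 - 36.77 i$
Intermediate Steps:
$Z{\left(d \right)} = \sqrt{2} \sqrt{d}$ ($Z{\left(d \right)} = \sqrt{2 d} = \sqrt{2} \sqrt{d}$)
$h{\left(n,P \right)} = -6 + n + 2 P$ ($h{\left(n,P \right)} = -6 + \left(\left(n + P\right) + P\right) = -6 + \left(\left(P + n\right) + P\right) = -6 + \left(n + 2 P\right) = -6 + n + 2 P$)
$U{\left(D,t \right)} = -10 + 2 i \sqrt{2}$ ($U{\left(D,t \right)} = -6 - 4 + 2 \sqrt{2} \sqrt{-1} = -6 - 4 + 2 \sqrt{2} i = -6 - 4 + 2 i \sqrt{2} = -10 + 2 i \sqrt{2}$)
$U{\left(-7,\frac{1}{-12 + 11} \right)} \left(S + 91\right) = \left(-10 + 2 i \sqrt{2}\right) \left(-104 + 91\right) = \left(-10 + 2 i \sqrt{2}\right) \left(-13\right) = 130 - 26 i \sqrt{2}$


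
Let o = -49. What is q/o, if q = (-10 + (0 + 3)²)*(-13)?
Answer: -13/49 ≈ -0.26531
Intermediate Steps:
q = 13 (q = (-10 + 3²)*(-13) = (-10 + 9)*(-13) = -1*(-13) = 13)
q/o = 13/(-49) = 13*(-1/49) = -13/49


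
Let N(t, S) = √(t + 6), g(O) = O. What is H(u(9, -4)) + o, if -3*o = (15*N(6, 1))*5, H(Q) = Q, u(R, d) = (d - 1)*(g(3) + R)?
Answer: -60 - 50*√3 ≈ -146.60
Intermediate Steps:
u(R, d) = (-1 + d)*(3 + R) (u(R, d) = (d - 1)*(3 + R) = (-1 + d)*(3 + R))
N(t, S) = √(6 + t)
o = -50*√3 (o = -15*√(6 + 6)*5/3 = -15*√12*5/3 = -15*(2*√3)*5/3 = -30*√3*5/3 = -50*√3 ≈ -86.603)
H(u(9, -4)) + o = (-3 - 1*9 + 3*(-4) + 9*(-4)) - 50*√3 = (-3 - 9 - 12 - 36) - 50*√3 = -60 - 50*√3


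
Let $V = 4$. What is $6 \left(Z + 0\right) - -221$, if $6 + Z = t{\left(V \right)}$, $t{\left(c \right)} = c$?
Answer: $209$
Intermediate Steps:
$Z = -2$ ($Z = -6 + 4 = -2$)
$6 \left(Z + 0\right) - -221 = 6 \left(-2 + 0\right) - -221 = 6 \left(-2\right) + 221 = -12 + 221 = 209$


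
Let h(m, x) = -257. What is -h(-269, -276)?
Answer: 257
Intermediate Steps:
-h(-269, -276) = -1*(-257) = 257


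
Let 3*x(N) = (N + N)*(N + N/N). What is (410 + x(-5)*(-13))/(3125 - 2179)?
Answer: 355/1419 ≈ 0.25018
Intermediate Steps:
x(N) = 2*N*(1 + N)/3 (x(N) = ((N + N)*(N + N/N))/3 = ((2*N)*(N + 1))/3 = ((2*N)*(1 + N))/3 = (2*N*(1 + N))/3 = 2*N*(1 + N)/3)
(410 + x(-5)*(-13))/(3125 - 2179) = (410 + ((⅔)*(-5)*(1 - 5))*(-13))/(3125 - 2179) = (410 + ((⅔)*(-5)*(-4))*(-13))/946 = (410 + (40/3)*(-13))*(1/946) = (410 - 520/3)*(1/946) = (710/3)*(1/946) = 355/1419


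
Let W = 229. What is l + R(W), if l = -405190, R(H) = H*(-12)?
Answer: -407938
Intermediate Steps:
R(H) = -12*H
l + R(W) = -405190 - 12*229 = -405190 - 2748 = -407938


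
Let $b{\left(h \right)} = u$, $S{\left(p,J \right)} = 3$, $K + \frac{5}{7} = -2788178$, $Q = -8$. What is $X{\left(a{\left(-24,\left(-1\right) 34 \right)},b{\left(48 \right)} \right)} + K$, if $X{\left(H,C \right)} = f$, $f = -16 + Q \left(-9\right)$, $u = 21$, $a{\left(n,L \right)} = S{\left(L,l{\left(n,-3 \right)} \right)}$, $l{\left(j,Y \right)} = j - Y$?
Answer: $- \frac{19516859}{7} \approx -2.7881 \cdot 10^{6}$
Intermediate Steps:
$K = - \frac{19517251}{7}$ ($K = - \frac{5}{7} - 2788178 = - \frac{19517251}{7} \approx -2.7882 \cdot 10^{6}$)
$a{\left(n,L \right)} = 3$
$b{\left(h \right)} = 21$
$f = 56$ ($f = -16 - -72 = -16 + 72 = 56$)
$X{\left(H,C \right)} = 56$
$X{\left(a{\left(-24,\left(-1\right) 34 \right)},b{\left(48 \right)} \right)} + K = 56 - \frac{19517251}{7} = - \frac{19516859}{7}$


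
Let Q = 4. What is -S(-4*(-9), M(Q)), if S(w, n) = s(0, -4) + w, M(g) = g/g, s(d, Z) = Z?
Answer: -32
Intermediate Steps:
M(g) = 1
S(w, n) = -4 + w
-S(-4*(-9), M(Q)) = -(-4 - 4*(-9)) = -(-4 + 36) = -1*32 = -32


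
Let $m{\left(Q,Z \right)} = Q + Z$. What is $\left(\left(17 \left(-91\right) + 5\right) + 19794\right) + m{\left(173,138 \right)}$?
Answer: $18563$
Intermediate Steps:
$\left(\left(17 \left(-91\right) + 5\right) + 19794\right) + m{\left(173,138 \right)} = \left(\left(17 \left(-91\right) + 5\right) + 19794\right) + \left(173 + 138\right) = \left(\left(-1547 + 5\right) + 19794\right) + 311 = \left(-1542 + 19794\right) + 311 = 18252 + 311 = 18563$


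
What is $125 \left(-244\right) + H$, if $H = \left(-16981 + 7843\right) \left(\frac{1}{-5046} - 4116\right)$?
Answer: $\frac{31606049751}{841} \approx 3.7582 \cdot 10^{7}$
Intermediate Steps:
$H = \frac{31631700251}{841}$ ($H = - 9138 \left(- \frac{1}{5046} - 4116\right) = \left(-9138\right) \left(- \frac{20769337}{5046}\right) = \frac{31631700251}{841} \approx 3.7612 \cdot 10^{7}$)
$125 \left(-244\right) + H = 125 \left(-244\right) + \frac{31631700251}{841} = -30500 + \frac{31631700251}{841} = \frac{31606049751}{841}$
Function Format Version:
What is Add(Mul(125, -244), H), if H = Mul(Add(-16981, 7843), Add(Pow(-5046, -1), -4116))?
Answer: Rational(31606049751, 841) ≈ 3.7582e+7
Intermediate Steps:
H = Rational(31631700251, 841) (H = Mul(-9138, Add(Rational(-1, 5046), -4116)) = Mul(-9138, Rational(-20769337, 5046)) = Rational(31631700251, 841) ≈ 3.7612e+7)
Add(Mul(125, -244), H) = Add(Mul(125, -244), Rational(31631700251, 841)) = Add(-30500, Rational(31631700251, 841)) = Rational(31606049751, 841)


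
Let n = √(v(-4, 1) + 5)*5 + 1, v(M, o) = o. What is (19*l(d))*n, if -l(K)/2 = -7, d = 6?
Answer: 266 + 1330*√6 ≈ 3523.8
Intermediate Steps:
l(K) = 14 (l(K) = -2*(-7) = 14)
n = 1 + 5*√6 (n = √(1 + 5)*5 + 1 = √6*5 + 1 = 5*√6 + 1 = 1 + 5*√6 ≈ 13.247)
(19*l(d))*n = (19*14)*(1 + 5*√6) = 266*(1 + 5*√6) = 266 + 1330*√6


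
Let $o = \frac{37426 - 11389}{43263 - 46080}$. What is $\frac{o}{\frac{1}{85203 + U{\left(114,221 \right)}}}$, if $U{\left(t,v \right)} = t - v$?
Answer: $- \frac{246182728}{313} \approx -7.8653 \cdot 10^{5}$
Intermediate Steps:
$o = - \frac{2893}{313}$ ($o = \frac{26037}{-2817} = 26037 \left(- \frac{1}{2817}\right) = - \frac{2893}{313} \approx -9.2428$)
$\frac{o}{\frac{1}{85203 + U{\left(114,221 \right)}}} = - \frac{2893}{313 \frac{1}{85203 + \left(114 - 221\right)}} = - \frac{2893}{313 \frac{1}{85203 - 107}} = - \frac{2893}{313 \cdot \frac{1}{85096}} = - \frac{2893 \frac{1}{\frac{1}{85096}}}{313} = \left(- \frac{2893}{313}\right) 85096 = - \frac{246182728}{313}$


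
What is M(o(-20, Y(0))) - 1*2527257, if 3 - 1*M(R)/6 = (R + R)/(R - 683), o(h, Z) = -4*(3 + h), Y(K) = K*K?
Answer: -518083723/205 ≈ -2.5272e+6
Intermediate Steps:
Y(K) = K²
o(h, Z) = -12 - 4*h
M(R) = 18 - 12*R/(-683 + R) (M(R) = 18 - 6*(R + R)/(R - 683) = 18 - 6*2*R/(-683 + R) = 18 - 12*R/(-683 + R))
M(o(-20, Y(0))) - 1*2527257 = 6*(-2049 + (-12 - 4*(-20)))/(-683 + (-12 - 4*(-20))) - 1*2527257 = 6*(-2049 + (-12 + 80))/(-683 + (-12 + 80)) - 2527257 = 6*(-2049 + 68)/(-683 + 68) - 2527257 = 6*(-1981)/(-615) - 2527257 = 6*(-1/615)*(-1981) - 2527257 = 3962/205 - 2527257 = -518083723/205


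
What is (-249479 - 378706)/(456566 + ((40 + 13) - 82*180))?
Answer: -628185/441859 ≈ -1.4217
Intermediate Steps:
(-249479 - 378706)/(456566 + ((40 + 13) - 82*180)) = -628185/(456566 + (53 - 14760)) = -628185/(456566 - 14707) = -628185/441859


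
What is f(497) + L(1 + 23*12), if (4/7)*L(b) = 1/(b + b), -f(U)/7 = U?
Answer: -7709457/2216 ≈ -3479.0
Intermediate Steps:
f(U) = -7*U
L(b) = 7/(8*b) (L(b) = 7/(4*(b + b)) = 7/(4*((2*b))) = 7*(1/(2*b))/4 = 7/(8*b))
f(497) + L(1 + 23*12) = -7*497 + 7/(8*(1 + 23*12)) = -3479 + 7/(8*(1 + 276)) = -3479 + (7/8)/277 = -3479 + (7/8)*(1/277) = -3479 + 7/2216 = -7709457/2216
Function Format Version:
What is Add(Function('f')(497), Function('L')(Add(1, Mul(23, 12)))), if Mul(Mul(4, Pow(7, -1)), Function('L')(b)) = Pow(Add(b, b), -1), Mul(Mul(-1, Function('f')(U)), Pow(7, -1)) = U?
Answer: Rational(-7709457, 2216) ≈ -3479.0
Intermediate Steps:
Function('f')(U) = Mul(-7, U)
Function('L')(b) = Mul(Rational(7, 8), Pow(b, -1)) (Function('L')(b) = Mul(Rational(7, 4), Pow(Add(b, b), -1)) = Mul(Rational(7, 4), Pow(Mul(2, b), -1)) = Mul(Rational(7, 4), Mul(Rational(1, 2), Pow(b, -1))) = Mul(Rational(7, 8), Pow(b, -1)))
Add(Function('f')(497), Function('L')(Add(1, Mul(23, 12)))) = Add(Mul(-7, 497), Mul(Rational(7, 8), Pow(Add(1, Mul(23, 12)), -1))) = Add(-3479, Mul(Rational(7, 8), Pow(Add(1, 276), -1))) = Add(-3479, Mul(Rational(7, 8), Pow(277, -1))) = Add(-3479, Mul(Rational(7, 8), Rational(1, 277))) = Add(-3479, Rational(7, 2216)) = Rational(-7709457, 2216)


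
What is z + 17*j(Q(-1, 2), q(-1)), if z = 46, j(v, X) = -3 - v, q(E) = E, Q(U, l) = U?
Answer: 12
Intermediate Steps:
z + 17*j(Q(-1, 2), q(-1)) = 46 + 17*(-3 - 1*(-1)) = 46 + 17*(-3 + 1) = 46 + 17*(-2) = 46 - 34 = 12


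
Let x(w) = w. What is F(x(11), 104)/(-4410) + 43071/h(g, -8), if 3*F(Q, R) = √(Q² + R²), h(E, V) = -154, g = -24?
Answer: -6153/22 - √10937/13230 ≈ -279.69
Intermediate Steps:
F(Q, R) = √(Q² + R²)/3
F(x(11), 104)/(-4410) + 43071/h(g, -8) = (√(11² + 104²)/3)/(-4410) + 43071/(-154) = (√(121 + 10816)/3)*(-1/4410) + 43071*(-1/154) = (√10937/3)*(-1/4410) - 6153/22 = -√10937/13230 - 6153/22 = -6153/22 - √10937/13230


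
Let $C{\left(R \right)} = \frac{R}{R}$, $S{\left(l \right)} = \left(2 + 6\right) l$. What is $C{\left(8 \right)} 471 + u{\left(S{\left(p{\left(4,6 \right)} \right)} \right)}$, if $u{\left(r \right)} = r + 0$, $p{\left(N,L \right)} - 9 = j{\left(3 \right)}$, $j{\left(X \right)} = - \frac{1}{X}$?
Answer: $\frac{1621}{3} \approx 540.33$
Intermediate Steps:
$p{\left(N,L \right)} = \frac{26}{3}$ ($p{\left(N,L \right)} = 9 - \frac{1}{3} = \frac{26}{3}$)
$S{\left(l \right)} = 8 l$
$u{\left(r \right)} = r$
$C{\left(R \right)} = 1$
$C{\left(8 \right)} 471 + u{\left(S{\left(p{\left(4,6 \right)} \right)} \right)} = 1 \cdot 471 + 8 \cdot \frac{26}{3} = 471 + \frac{208}{3} = \frac{1621}{3}$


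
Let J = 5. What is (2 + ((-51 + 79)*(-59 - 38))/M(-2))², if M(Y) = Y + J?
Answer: 7344100/9 ≈ 8.1601e+5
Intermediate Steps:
M(Y) = 5 + Y (M(Y) = Y + 5 = 5 + Y)
(2 + ((-51 + 79)*(-59 - 38))/M(-2))² = (2 + ((-51 + 79)*(-59 - 38))/(5 - 2))² = (2 + (28*(-97))/3)² = (2 - 2716*⅓)² = (2 - 2716/3)² = (-2710/3)² = 7344100/9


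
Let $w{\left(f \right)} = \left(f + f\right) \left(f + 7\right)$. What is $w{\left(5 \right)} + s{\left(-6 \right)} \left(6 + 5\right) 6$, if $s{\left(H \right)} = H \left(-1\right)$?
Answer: $516$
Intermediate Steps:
$s{\left(H \right)} = - H$
$w{\left(f \right)} = 2 f \left(7 + f\right)$
$w{\left(5 \right)} + s{\left(-6 \right)} \left(6 + 5\right) 6 = 2 \cdot 5 \left(7 + 5\right) + \left(-1\right) \left(-6\right) \left(6 + 5\right) 6 = 2 \cdot 5 \cdot 12 + 6 \cdot 11 \cdot 6 = 120 + 6 \cdot 66 = 120 + 396 = 516$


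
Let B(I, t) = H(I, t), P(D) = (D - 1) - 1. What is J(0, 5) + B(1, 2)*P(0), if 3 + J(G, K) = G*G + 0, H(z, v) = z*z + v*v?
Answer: -13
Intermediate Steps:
H(z, v) = v² + z² (H(z, v) = z² + v² = v² + z²)
J(G, K) = -3 + G² (J(G, K) = -3 + (G*G + 0) = -3 + (G² + 0) = -3 + G²)
P(D) = -2 + D (P(D) = (-1 + D) - 1 = -2 + D)
B(I, t) = I² + t² (B(I, t) = t² + I² = I² + t²)
J(0, 5) + B(1, 2)*P(0) = (-3 + 0²) + (1² + 2²)*(-2 + 0) = (-3 + 0) + (1 + 4)*(-2) = -3 + 5*(-2) = -3 - 10 = -13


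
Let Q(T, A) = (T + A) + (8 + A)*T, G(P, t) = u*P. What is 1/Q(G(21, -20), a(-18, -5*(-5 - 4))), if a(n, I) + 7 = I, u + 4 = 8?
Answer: 1/3986 ≈ 0.00025088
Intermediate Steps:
u = 4 (u = -4 + 8 = 4)
a(n, I) = -7 + I
G(P, t) = 4*P
Q(T, A) = A + T + T*(8 + A) (Q(T, A) = (A + T) + T*(8 + A) = A + T + T*(8 + A))
1/Q(G(21, -20), a(-18, -5*(-5 - 4))) = 1/((-7 - 5*(-5 - 4)) + 9*(4*21) + (-7 - 5*(-5 - 4))*(4*21)) = 1/((-7 - 5*(-9)) + 9*84 + (-7 - 5*(-9))*84) = 1/((-7 + 45) + 756 + (-7 + 45)*84) = 1/(38 + 756 + 38*84) = 1/(38 + 756 + 3192) = 1/3986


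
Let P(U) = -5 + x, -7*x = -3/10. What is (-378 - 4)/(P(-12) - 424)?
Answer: 26740/30027 ≈ 0.89053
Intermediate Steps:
x = 3/70 (x = -(-3)/(7*10) = -⅐*(-3/10) = 3/70 ≈ 0.042857)
P(U) = -347/70 (P(U) = -5 + 3/70 = -347/70)
(-378 - 4)/(P(-12) - 424) = (-378 - 4)/(-347/70 - 424) = -382/(-30027/70) = -382*(-70/30027) = 26740/30027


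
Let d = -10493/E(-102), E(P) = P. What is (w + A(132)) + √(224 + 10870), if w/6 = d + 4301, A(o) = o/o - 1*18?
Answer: 448906/17 + 43*√6 ≈ 26512.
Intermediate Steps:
d = 10493/102 (d = -10493/(-102) = -10493*(-1/102) = 10493/102 ≈ 102.87)
A(o) = -17 (A(o) = 1 - 18 = -17)
w = 449195/17 (w = 6*(10493/102 + 4301) = 6*(449195/102) = 449195/17 ≈ 26423.)
(w + A(132)) + √(224 + 10870) = (449195/17 - 17) + √(224 + 10870) = 448906/17 + √11094 = 448906/17 + 43*√6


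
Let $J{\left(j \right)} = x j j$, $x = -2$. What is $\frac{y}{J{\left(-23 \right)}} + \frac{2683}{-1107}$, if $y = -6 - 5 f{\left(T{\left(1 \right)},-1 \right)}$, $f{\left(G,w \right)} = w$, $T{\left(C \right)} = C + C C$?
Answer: $- \frac{2837507}{1171206} \approx -2.4227$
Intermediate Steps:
$T{\left(C \right)} = C + C^{2}$
$y = -1$ ($y = -6 - -5 = -6 + 5 = -1$)
$J{\left(j \right)} = - 2 j^{2}$ ($J{\left(j \right)} = - 2 j j = - 2 j^{2}$)
$\frac{y}{J{\left(-23 \right)}} + \frac{2683}{-1107} = - \frac{1}{\left(-2\right) \left(-23\right)^{2}} + \frac{2683}{-1107} = - \frac{1}{\left(-2\right) 529} + 2683 \left(- \frac{1}{1107}\right) = - \frac{1}{-1058} - \frac{2683}{1107} = \left(-1\right) \left(- \frac{1}{1058}\right) - \frac{2683}{1107} = \frac{1}{1058} - \frac{2683}{1107} = - \frac{2837507}{1171206}$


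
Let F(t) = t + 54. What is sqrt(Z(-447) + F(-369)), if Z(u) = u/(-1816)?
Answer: I*sqrt(259503222)/908 ≈ 17.741*I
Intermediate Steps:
Z(u) = -u/1816 (Z(u) = u*(-1/1816) = -u/1816)
F(t) = 54 + t
sqrt(Z(-447) + F(-369)) = sqrt(-1/1816*(-447) + (54 - 369)) = sqrt(447/1816 - 315) = sqrt(-571593/1816) = I*sqrt(259503222)/908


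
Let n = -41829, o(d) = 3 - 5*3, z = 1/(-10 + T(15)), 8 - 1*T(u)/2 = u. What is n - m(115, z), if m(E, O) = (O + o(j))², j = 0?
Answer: -24177025/576 ≈ -41974.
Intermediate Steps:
T(u) = 16 - 2*u
z = -1/24 (z = 1/(-10 + (16 - 2*15)) = 1/(-10 + (16 - 30)) = 1/(-10 - 14) = 1/(-24) = -1/24 ≈ -0.041667)
o(d) = -12 (o(d) = 3 - 15 = -12)
m(E, O) = (-12 + O)² (m(E, O) = (O - 12)² = (-12 + O)²)
n - m(115, z) = -41829 - (-12 - 1/24)² = -41829 - (-289/24)² = -41829 - 1*83521/576 = -41829 - 83521/576 = -24177025/576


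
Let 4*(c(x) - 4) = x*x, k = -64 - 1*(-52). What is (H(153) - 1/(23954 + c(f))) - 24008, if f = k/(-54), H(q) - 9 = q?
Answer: -46275523835/1940599 ≈ -23846.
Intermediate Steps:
k = -12 (k = -64 + 52 = -12)
H(q) = 9 + q
f = 2/9 (f = -12/(-54) = -12*(-1/54) = 2/9 ≈ 0.22222)
c(x) = 4 + x**2/4 (c(x) = 4 + (x*x)/4 = 4 + x**2/4)
(H(153) - 1/(23954 + c(f))) - 24008 = ((9 + 153) - 1/(23954 + (4 + (2/9)**2/4))) - 24008 = (162 - 1/(23954 + (4 + (1/4)*(4/81)))) - 24008 = (162 - 1/(23954 + (4 + 1/81))) - 24008 = (162 - 1/(23954 + 325/81)) - 24008 = (162 - 1/1940599/81) - 24008 = (162 - 1*81/1940599) - 24008 = (162 - 81/1940599) - 24008 = 314376957/1940599 - 24008 = -46275523835/1940599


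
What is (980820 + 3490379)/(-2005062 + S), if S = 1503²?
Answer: 4471199/253947 ≈ 17.607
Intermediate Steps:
S = 2259009
(980820 + 3490379)/(-2005062 + S) = (980820 + 3490379)/(-2005062 + 2259009) = 4471199/253947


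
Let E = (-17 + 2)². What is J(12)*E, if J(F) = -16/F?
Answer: -300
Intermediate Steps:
E = 225 (E = (-15)² = 225)
J(12)*E = -16/12*225 = -16*1/12*225 = -4/3*225 = -300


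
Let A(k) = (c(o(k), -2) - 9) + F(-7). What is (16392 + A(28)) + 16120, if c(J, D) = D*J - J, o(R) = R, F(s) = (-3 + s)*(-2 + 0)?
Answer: 32439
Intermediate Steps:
F(s) = 6 - 2*s (F(s) = (-3 + s)*(-2) = 6 - 2*s)
c(J, D) = -J + D*J
A(k) = 11 - 3*k (A(k) = (k*(-1 - 2) - 9) + (6 - 2*(-7)) = (k*(-3) - 9) + (6 + 14) = (-3*k - 9) + 20 = (-9 - 3*k) + 20 = 11 - 3*k)
(16392 + A(28)) + 16120 = (16392 + (11 - 3*28)) + 16120 = (16392 + (11 - 84)) + 16120 = (16392 - 73) + 16120 = 16319 + 16120 = 32439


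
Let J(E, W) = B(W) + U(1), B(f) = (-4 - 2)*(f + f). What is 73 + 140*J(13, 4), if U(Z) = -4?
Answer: -7207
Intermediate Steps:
B(f) = -12*f
J(E, W) = -4 - 12*W (J(E, W) = -12*W - 4 = -4 - 12*W)
73 + 140*J(13, 4) = 73 + 140*(-4 - 12*4) = 73 + 140*(-4 - 48) = 73 + 140*(-52) = 73 - 7280 = -7207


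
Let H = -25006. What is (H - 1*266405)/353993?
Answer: -291411/353993 ≈ -0.82321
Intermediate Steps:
(H - 1*266405)/353993 = (-25006 - 1*266405)/353993 = (-25006 - 266405)*(1/353993) = -291411*1/353993 = -291411/353993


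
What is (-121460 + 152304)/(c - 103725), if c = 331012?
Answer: 30844/227287 ≈ 0.13570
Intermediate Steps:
(-121460 + 152304)/(c - 103725) = (-121460 + 152304)/(331012 - 103725) = 30844/227287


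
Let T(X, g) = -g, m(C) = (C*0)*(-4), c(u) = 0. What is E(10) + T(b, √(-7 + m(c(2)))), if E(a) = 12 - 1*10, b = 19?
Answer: 2 - I*√7 ≈ 2.0 - 2.6458*I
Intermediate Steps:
m(C) = 0 (m(C) = 0*(-4) = 0)
E(a) = 2 (E(a) = 12 - 10 = 2)
E(10) + T(b, √(-7 + m(c(2)))) = 2 - √(-7 + 0) = 2 - √(-7) = 2 - I*√7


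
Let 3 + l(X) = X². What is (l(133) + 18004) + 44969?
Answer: 80659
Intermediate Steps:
l(X) = -3 + X²
(l(133) + 18004) + 44969 = ((-3 + 133²) + 18004) + 44969 = ((-3 + 17689) + 18004) + 44969 = (17686 + 18004) + 44969 = 35690 + 44969 = 80659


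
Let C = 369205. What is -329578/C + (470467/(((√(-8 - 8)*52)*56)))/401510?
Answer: -329578/369205 - 470467*I/4676788480 ≈ -0.89267 - 0.0001006*I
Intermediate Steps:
-329578/C + (470467/(((√(-8 - 8)*52)*56)))/401510 = -329578/369205 + (470467/(((√(-8 - 8)*52)*56)))/401510 = -329578*1/369205 + (470467/(((√(-16)*52)*56)))*(1/401510) = -329578/369205 + (470467/((((4*I)*52)*56)))*(1/401510) = -329578/369205 + (470467/(((208*I)*56)))*(1/401510) = -329578/369205 + (470467/((11648*I)))*(1/401510) = -329578/369205 + (470467*(-I/11648))*(1/401510) = -329578/369205 - 470467*I/11648*(1/401510) = -329578/369205 - 470467*I/4676788480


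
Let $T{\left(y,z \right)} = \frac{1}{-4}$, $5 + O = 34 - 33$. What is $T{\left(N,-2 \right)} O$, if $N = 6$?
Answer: $1$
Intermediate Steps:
$O = -4$ ($O = -5 + \left(34 - 33\right) = -5 + 1 = -4$)
$T{\left(y,z \right)} = - \frac{1}{4}$
$T{\left(N,-2 \right)} O = \left(- \frac{1}{4}\right) \left(-4\right) = 1$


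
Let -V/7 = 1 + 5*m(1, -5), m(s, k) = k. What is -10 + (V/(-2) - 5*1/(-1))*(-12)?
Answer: 938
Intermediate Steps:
V = 168 (V = -7*(1 + 5*(-5)) = -7*(1 - 25) = -7*(-24) = 168)
-10 + (V/(-2) - 5*1/(-1))*(-12) = -10 + (168/(-2) - 5*1/(-1))*(-12) = -10 + (168*(-½) - 5*(-1))*(-12) = -10 + (-84 + 5)*(-12) = -10 - 79*(-12) = -10 + 948 = 938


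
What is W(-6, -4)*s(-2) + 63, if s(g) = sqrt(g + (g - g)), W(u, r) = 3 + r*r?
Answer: 63 + 19*I*sqrt(2) ≈ 63.0 + 26.87*I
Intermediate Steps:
W(u, r) = 3 + r**2
s(g) = sqrt(g) (s(g) = sqrt(g + 0) = sqrt(g))
W(-6, -4)*s(-2) + 63 = (3 + (-4)**2)*sqrt(-2) + 63 = (3 + 16)*(I*sqrt(2)) + 63 = 19*(I*sqrt(2)) + 63 = 19*I*sqrt(2) + 63 = 63 + 19*I*sqrt(2)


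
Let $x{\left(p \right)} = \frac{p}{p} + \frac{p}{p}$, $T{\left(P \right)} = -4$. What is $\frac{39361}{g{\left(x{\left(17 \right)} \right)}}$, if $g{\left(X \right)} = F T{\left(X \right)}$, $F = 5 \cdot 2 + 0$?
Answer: $- \frac{39361}{40} \approx -984.03$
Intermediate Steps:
$x{\left(p \right)} = 2$ ($x{\left(p \right)} = 1 + 1 = 2$)
$F = 10$ ($F = 10 + 0 = 10$)
$g{\left(X \right)} = -40$ ($g{\left(X \right)} = 10 \left(-4\right) = -40$)
$\frac{39361}{g{\left(x{\left(17 \right)} \right)}} = \frac{39361}{-40} = 39361 \left(- \frac{1}{40}\right) = - \frac{39361}{40}$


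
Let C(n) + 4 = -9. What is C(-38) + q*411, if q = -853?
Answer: -350596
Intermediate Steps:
C(n) = -13 (C(n) = -4 - 9 = -13)
C(-38) + q*411 = -13 - 853*411 = -13 - 350583 = -350596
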